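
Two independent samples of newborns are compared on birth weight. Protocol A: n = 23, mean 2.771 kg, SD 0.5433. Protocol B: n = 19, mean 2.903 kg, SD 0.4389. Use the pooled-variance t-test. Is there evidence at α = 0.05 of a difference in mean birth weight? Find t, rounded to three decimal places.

Let group 1 = protocol A, group 2 = protocol B. H0: μ_1 = μ_2; H1: μ_1 ≠ μ_2 (two-sample pooled-variance t-test, two-sided).
s_p² = [(23−1)·0.5433² + (19−1)·0.4389²]/(23+19−2) = 0.249031
t = (2.771 − 2.903)/√[0.249031·(1/23 + 1/19)] = -0.853
df = n₁ + n₂ − 2 = 40
Two-sided p-value ≈ 0.3986
Since p ≈ 0.3986 > α = 0.05, fail to reject H0; the data do not provide sufficient evidence against H0.

-0.853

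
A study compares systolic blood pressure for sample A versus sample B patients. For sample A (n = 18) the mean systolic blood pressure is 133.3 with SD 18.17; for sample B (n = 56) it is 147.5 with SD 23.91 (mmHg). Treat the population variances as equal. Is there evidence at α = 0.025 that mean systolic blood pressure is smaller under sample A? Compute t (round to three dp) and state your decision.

t = -2.310; reject H0

Let group 1 = sample A, group 2 = sample B. H0: μ_1 = μ_2; H1: μ_1 < μ_2 (two-sample pooled-variance t-test, left-tailed).
s_p² = [(18−1)·18.17² + (56−1)·23.91²]/(18+56−2) = 514.658
t = (133.3 − 147.5)/√[514.658·(1/18 + 1/56)] = -2.310
df = n₁ + n₂ − 2 = 72
p-value = P(T ≤ -2.310) ≈ 0.0119
Since p ≈ 0.0119 < α = 0.025, reject H0; the data support H1.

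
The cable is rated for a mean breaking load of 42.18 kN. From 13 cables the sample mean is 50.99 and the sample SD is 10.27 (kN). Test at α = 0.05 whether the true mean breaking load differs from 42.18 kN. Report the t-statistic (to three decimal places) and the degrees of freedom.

t = 3.093, df = 12

H0: μ = 42.18; H1: μ ≠ 42.18 (one-sample t-test, two-sided).
t = (x̄ − μ₀)/(s/√n) = (50.99 − 42.18)/(10.27/√13) = 3.093
df = n − 1 = 12
Two-sided p-value ≈ 0.009
Since p ≈ 0.009 < α = 0.05, reject H0; the data support H1.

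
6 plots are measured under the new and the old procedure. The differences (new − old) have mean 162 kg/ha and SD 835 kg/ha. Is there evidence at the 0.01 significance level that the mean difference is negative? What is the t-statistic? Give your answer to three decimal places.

0.475

H0: μ_d = 0; H1: μ_d < 0 (paired t-test on the differences, left-tailed).
t = d̄/(s_d/√n) = 162/(835/√6) = 0.475
df = n − 1 = 5
p-value = P(T ≤ 0.475) ≈ 0.6727
Since p ≈ 0.6727 > α = 0.01, fail to reject H0; the data do not provide sufficient evidence against H0.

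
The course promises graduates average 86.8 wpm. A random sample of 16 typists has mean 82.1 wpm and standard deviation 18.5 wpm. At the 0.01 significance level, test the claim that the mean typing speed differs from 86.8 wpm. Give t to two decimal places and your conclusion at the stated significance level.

H0: μ = 86.8; H1: μ ≠ 86.8 (one-sample t-test, two-sided).
t = (x̄ − μ₀)/(s/√n) = (82.1 − 86.8)/(18.5/√16) = -1.02
df = n − 1 = 15
Two-sided p-value ≈ 0.326
Since p ≈ 0.326 > α = 0.01, fail to reject H0; the evidence is not statistically significant.

t = -1.02; fail to reject H0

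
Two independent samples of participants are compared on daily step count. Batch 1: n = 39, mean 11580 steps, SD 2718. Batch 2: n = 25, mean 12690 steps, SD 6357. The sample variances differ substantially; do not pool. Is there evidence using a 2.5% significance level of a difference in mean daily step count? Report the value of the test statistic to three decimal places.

-0.826

Let group 1 = batch 1, group 2 = batch 2. H0: μ_1 = μ_2; H1: μ_1 ≠ μ_2 (Welch's two-sample t-test, two-sided).
t = (x̄_1 − x̄_2)/√(s_1²/n_1 + s_2²/n_2) = (11580 − 12690)/√(2718²/39 + 6357²/25) = -0.826
Welch–Satterthwaite df ≈ 29.70
Two-sided p-value ≈ 0.415
Since p ≈ 0.415 > α = 0.025, fail to reject H0; the evidence is not statistically significant.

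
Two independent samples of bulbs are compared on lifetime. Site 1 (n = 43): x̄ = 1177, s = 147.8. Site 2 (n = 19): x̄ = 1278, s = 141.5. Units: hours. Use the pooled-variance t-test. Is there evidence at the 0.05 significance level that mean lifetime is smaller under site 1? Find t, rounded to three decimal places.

-2.512

Let group 1 = site 1, group 2 = site 2. H0: μ_1 = μ_2; H1: μ_1 < μ_2 (two-sample pooled-variance t-test, left-tailed).
s_p² = [(43−1)·147.8² + (19−1)·141.5²]/(43+19−2) = 21298.1
t = (1177 − 1278)/√[21298.1·(1/43 + 1/19)] = -2.512
df = n₁ + n₂ − 2 = 60
p-value = P(T ≤ -2.512) ≈ 0.007
Since p ≈ 0.007 < α = 0.05, reject H0; the evidence is statistically significant.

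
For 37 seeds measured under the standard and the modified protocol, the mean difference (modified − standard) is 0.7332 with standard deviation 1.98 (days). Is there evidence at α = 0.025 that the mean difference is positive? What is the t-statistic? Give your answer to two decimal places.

2.25

H0: μ_d = 0; H1: μ_d > 0 (paired t-test on the differences, right-tailed).
t = d̄/(s_d/√n) = 0.7332/(1.98/√37) = 2.25
df = n − 1 = 36
p-value = P(T ≥ 2.25) ≈ 0.015
Since p ≈ 0.015 < α = 0.025, reject H0; the data support H1.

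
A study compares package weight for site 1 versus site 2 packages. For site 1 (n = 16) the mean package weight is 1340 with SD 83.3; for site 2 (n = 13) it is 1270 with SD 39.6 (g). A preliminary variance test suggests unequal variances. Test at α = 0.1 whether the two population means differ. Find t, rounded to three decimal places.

Let group 1 = site 1, group 2 = site 2. H0: μ_1 = μ_2; H1: μ_1 ≠ μ_2 (Welch's two-sample t-test, two-sided).
t = (x̄_1 − x̄_2)/√(s_1²/n_1 + s_2²/n_2) = (1340 − 1270)/√(83.3²/16 + 39.6²/13) = 2.973
Welch–Satterthwaite df ≈ 22.34
Two-sided p-value ≈ 0.007
Since p ≈ 0.007 < α = 0.1, reject H0; the data support H1.

2.973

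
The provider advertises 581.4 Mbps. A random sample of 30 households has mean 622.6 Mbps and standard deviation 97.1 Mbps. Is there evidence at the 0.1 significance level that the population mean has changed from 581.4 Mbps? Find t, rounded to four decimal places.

H0: μ = 581.4; H1: μ ≠ 581.4 (one-sample t-test, two-sided).
t = (x̄ − μ₀)/(s/√n) = (622.6 − 581.4)/(97.1/√30) = 2.3240
df = n − 1 = 29
Two-sided p-value ≈ 0.0273
Since p ≈ 0.0273 < α = 0.1, reject H0; the evidence is statistically significant.

2.3240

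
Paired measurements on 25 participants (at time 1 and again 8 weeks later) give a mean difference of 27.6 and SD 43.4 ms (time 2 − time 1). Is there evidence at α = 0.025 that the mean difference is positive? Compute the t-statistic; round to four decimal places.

3.1797

H0: μ_d = 0; H1: μ_d > 0 (paired t-test on the differences, right-tailed).
t = d̄/(s_d/√n) = 27.6/(43.4/√25) = 3.1797
df = n − 1 = 24
p-value = P(T ≥ 3.1797) ≈ 0.002
Since p ≈ 0.002 < α = 0.025, reject H0; the data support H1.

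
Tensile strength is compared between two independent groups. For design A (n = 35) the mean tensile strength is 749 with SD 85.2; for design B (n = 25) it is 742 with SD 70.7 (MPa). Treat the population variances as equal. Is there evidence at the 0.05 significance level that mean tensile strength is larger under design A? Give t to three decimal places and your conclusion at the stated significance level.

t = 0.336; fail to reject H0

Let group 1 = design A, group 2 = design B. H0: μ_1 = μ_2; H1: μ_1 > μ_2 (two-sample pooled-variance t-test, right-tailed).
s_p² = [(35−1)·85.2² + (25−1)·70.7²]/(35+25−2) = 6323.64
t = (749 − 742)/√[6323.64·(1/35 + 1/25)] = 0.336
df = n₁ + n₂ − 2 = 58
p-value = P(T ≥ 0.336) ≈ 0.369
Since p ≈ 0.369 > α = 0.05, fail to reject H0; the data do not provide sufficient evidence against H0.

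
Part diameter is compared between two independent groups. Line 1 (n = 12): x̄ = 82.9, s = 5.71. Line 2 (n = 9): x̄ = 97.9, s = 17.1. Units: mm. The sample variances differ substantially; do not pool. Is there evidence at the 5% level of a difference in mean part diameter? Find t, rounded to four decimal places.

Let group 1 = line 1, group 2 = line 2. H0: μ_1 = μ_2; H1: μ_1 ≠ μ_2 (Welch's two-sample t-test, two-sided).
t = (x̄_1 − x̄_2)/√(s_1²/n_1 + s_2²/n_2) = (82.9 − 97.9)/√(5.71²/12 + 17.1²/9) = -2.5280
Welch–Satterthwaite df ≈ 9.35
Two-sided p-value ≈ 0.0315
Since p ≈ 0.0315 < α = 0.05, reject H0; the data support H1.

-2.5280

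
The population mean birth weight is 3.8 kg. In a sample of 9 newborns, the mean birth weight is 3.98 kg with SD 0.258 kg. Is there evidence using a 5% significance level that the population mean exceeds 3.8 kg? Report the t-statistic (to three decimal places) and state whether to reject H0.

t = 2.093; reject H0

H0: μ = 3.8; H1: μ > 3.8 (one-sample t-test, right-tailed).
t = (x̄ − μ₀)/(s/√n) = (3.98 − 3.8)/(0.258/√9) = 2.093
df = n − 1 = 8
p-value = P(T ≥ 2.093) ≈ 0.035
Since p ≈ 0.035 < α = 0.05, reject H0; the evidence is statistically significant.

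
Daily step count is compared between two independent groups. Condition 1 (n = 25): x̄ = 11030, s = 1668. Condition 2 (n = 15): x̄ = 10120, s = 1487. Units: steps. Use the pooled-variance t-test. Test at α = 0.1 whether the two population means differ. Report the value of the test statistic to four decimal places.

1.7374

Let group 1 = condition 1, group 2 = condition 2. H0: μ_1 = μ_2; H1: μ_1 ≠ μ_2 (two-sample pooled-variance t-test, two-sided).
s_p² = [(25−1)·1668² + (15−1)·1487²]/(25+15−2) = 2571840
t = (11030 − 10120)/√[2571840·(1/25 + 1/15)] = 1.7374
df = n₁ + n₂ − 2 = 38
Two-sided p-value ≈ 0.090
Since p ≈ 0.090 < α = 0.1, reject H0; the evidence is statistically significant.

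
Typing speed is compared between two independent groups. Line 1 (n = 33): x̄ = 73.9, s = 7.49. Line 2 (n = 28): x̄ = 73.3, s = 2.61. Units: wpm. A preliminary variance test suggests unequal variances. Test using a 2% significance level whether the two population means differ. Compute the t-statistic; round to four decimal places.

0.4304

Let group 1 = line 1, group 2 = line 2. H0: μ_1 = μ_2; H1: μ_1 ≠ μ_2 (Welch's two-sample t-test, two-sided).
t = (x̄_1 − x̄_2)/√(s_1²/n_1 + s_2²/n_2) = (73.9 − 73.3)/√(7.49²/33 + 2.61²/28) = 0.4304
Welch–Satterthwaite df ≈ 40.82
Two-sided p-value ≈ 0.6692
Since p ≈ 0.6692 > α = 0.02, fail to reject H0; the evidence is not statistically significant.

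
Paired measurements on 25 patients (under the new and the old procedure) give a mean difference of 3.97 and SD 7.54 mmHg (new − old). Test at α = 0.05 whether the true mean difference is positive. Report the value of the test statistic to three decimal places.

H0: μ_d = 0; H1: μ_d > 0 (paired t-test on the differences, right-tailed).
t = d̄/(s_d/√n) = 3.97/(7.54/√25) = 2.633
df = n − 1 = 24
p-value = P(T ≥ 2.633) ≈ 0.007
Since p ≈ 0.007 < α = 0.05, reject H0; the evidence is statistically significant.

2.633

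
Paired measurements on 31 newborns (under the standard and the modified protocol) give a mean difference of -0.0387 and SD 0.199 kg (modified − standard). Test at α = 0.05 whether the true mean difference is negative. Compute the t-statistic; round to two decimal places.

H0: μ_d = 0; H1: μ_d < 0 (paired t-test on the differences, left-tailed).
t = d̄/(s_d/√n) = -0.0387/(0.199/√31) = -1.08
df = n − 1 = 30
p-value = P(T ≤ -1.08) ≈ 0.1438
Since p ≈ 0.1438 > α = 0.05, fail to reject H0; the evidence is not statistically significant.

-1.08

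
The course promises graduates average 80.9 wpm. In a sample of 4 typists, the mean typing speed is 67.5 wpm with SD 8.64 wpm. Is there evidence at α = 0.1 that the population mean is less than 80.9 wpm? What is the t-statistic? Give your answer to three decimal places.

-3.102

H0: μ = 80.9; H1: μ < 80.9 (one-sample t-test, left-tailed).
t = (x̄ − μ₀)/(s/√n) = (67.5 − 80.9)/(8.64/√4) = -3.102
df = n − 1 = 3
p-value = P(T ≤ -3.102) ≈ 0.0266
Since p ≈ 0.0266 < α = 0.1, reject H0; the evidence is statistically significant.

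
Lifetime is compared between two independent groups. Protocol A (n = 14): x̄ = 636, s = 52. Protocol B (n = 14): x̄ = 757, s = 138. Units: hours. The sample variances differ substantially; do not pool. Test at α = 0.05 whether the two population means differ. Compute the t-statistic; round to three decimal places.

-3.070

Let group 1 = protocol A, group 2 = protocol B. H0: μ_1 = μ_2; H1: μ_1 ≠ μ_2 (Welch's two-sample t-test, two-sided).
t = (x̄_1 − x̄_2)/√(s_1²/n_1 + s_2²/n_2) = (636 − 757)/√(52²/14 + 138²/14) = -3.070
Welch–Satterthwaite df ≈ 16.62
Two-sided p-value ≈ 0.007
Since p ≈ 0.007 < α = 0.05, reject H0; the evidence is statistically significant.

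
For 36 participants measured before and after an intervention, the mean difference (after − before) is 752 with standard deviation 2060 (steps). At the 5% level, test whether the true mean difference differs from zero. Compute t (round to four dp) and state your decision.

H0: μ_d = 0; H1: μ_d ≠ 0 (paired t-test on the differences, two-sided).
t = d̄/(s_d/√n) = 752/(2060/√36) = 2.1903
df = n − 1 = 35
Two-sided p-value ≈ 0.0353
Since p ≈ 0.0353 < α = 0.05, reject H0; the data support H1.

t = 2.1903; reject H0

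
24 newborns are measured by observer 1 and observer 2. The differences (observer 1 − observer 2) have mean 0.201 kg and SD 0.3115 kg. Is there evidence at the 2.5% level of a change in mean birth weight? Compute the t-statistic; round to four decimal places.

H0: μ_d = 0; H1: μ_d ≠ 0 (paired t-test on the differences, two-sided).
t = d̄/(s_d/√n) = 0.201/(0.3115/√24) = 3.1611
df = n − 1 = 23
Two-sided p-value ≈ 0.0044
Since p ≈ 0.0044 < α = 0.025, reject H0; the evidence is statistically significant.

3.1611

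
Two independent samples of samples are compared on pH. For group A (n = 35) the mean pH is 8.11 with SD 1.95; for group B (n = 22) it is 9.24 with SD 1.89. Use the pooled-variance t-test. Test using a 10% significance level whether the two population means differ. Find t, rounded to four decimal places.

-2.1549

Let group 1 = group A, group 2 = group B. H0: μ_1 = μ_2; H1: μ_1 ≠ μ_2 (two-sample pooled-variance t-test, two-sided).
s_p² = [(35−1)·1.95² + (22−1)·1.89²]/(35+22−2) = 3.71453
t = (8.11 − 9.24)/√[3.71453·(1/35 + 1/22)] = -2.1549
df = n₁ + n₂ − 2 = 55
Two-sided p-value ≈ 0.0356
Since p ≈ 0.0356 < α = 0.1, reject H0; the evidence is statistically significant.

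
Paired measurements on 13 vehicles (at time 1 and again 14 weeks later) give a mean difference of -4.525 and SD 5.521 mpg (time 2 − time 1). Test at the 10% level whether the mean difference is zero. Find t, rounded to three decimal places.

-2.955

H0: μ_d = 0; H1: μ_d ≠ 0 (paired t-test on the differences, two-sided).
t = d̄/(s_d/√n) = -4.525/(5.521/√13) = -2.955
df = n − 1 = 12
Two-sided p-value ≈ 0.0120
Since p ≈ 0.0120 < α = 0.1, reject H0; the data support H1.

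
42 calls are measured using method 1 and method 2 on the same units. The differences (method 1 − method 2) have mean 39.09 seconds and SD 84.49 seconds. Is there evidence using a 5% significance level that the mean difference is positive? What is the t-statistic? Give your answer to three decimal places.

2.998

H0: μ_d = 0; H1: μ_d > 0 (paired t-test on the differences, right-tailed).
t = d̄/(s_d/√n) = 39.09/(84.49/√42) = 2.998
df = n − 1 = 41
p-value = P(T ≥ 2.998) ≈ 0.0023
Since p ≈ 0.0023 < α = 0.05, reject H0; the evidence is statistically significant.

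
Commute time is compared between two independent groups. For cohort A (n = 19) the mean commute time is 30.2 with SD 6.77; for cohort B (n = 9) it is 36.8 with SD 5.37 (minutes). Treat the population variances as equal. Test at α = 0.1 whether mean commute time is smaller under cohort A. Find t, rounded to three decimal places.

-2.560

Let group 1 = cohort A, group 2 = cohort B. H0: μ_1 = μ_2; H1: μ_1 < μ_2 (two-sample pooled-variance t-test, left-tailed).
s_p² = [(19−1)·6.77² + (9−1)·5.37²]/(19+9−2) = 40.6034
t = (30.2 − 36.8)/√[40.6034·(1/19 + 1/9)] = -2.560
df = n₁ + n₂ − 2 = 26
p-value = P(T ≤ -2.560) ≈ 0.008
Since p ≈ 0.008 < α = 0.1, reject H0; the evidence is statistically significant.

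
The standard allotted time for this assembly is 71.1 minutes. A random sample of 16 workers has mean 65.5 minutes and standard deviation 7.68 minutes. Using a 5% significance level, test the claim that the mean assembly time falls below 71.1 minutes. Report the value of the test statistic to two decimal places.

-2.92

H0: μ = 71.1; H1: μ < 71.1 (one-sample t-test, left-tailed).
t = (x̄ − μ₀)/(s/√n) = (65.5 − 71.1)/(7.68/√16) = -2.92
df = n − 1 = 15
p-value = P(T ≤ -2.92) ≈ 0.005
Since p ≈ 0.005 < α = 0.05, reject H0; the evidence is statistically significant.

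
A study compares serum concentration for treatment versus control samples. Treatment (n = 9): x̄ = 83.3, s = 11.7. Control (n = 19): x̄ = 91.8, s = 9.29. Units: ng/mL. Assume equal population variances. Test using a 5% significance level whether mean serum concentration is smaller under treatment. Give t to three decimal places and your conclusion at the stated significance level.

Let group 1 = treatment, group 2 = control. H0: μ_1 = μ_2; H1: μ_1 < μ_2 (two-sample pooled-variance t-test, left-tailed).
s_p² = [(9−1)·11.7² + (19−1)·9.29²]/(9+19−2) = 101.869
t = (83.3 − 91.8)/√[101.869·(1/9 + 1/19)] = -2.081
df = n₁ + n₂ − 2 = 26
p-value = P(T ≤ -2.081) ≈ 0.024
Since p ≈ 0.024 < α = 0.05, reject H0; the data support H1.

t = -2.081; reject H0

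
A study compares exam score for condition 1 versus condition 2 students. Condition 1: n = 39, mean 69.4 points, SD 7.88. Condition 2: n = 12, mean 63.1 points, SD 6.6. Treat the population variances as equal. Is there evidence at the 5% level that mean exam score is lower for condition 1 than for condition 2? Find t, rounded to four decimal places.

Let group 1 = condition 1, group 2 = condition 2. H0: μ_1 = μ_2; H1: μ_1 < μ_2 (two-sample pooled-variance t-test, left-tailed).
s_p² = [(39−1)·7.88² + (12−1)·6.6²]/(39+12−2) = 57.9336
t = (69.4 − 63.1)/√[57.9336·(1/39 + 1/12)] = 2.5073
df = n₁ + n₂ − 2 = 49
p-value = P(T ≤ 2.5073) ≈ 0.992
Since p ≈ 0.992 > α = 0.05, fail to reject H0; the data do not provide sufficient evidence against H0.

2.5073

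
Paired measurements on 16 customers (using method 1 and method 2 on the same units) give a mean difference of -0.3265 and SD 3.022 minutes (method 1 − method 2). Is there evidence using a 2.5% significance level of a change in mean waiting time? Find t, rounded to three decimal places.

-0.432

H0: μ_d = 0; H1: μ_d ≠ 0 (paired t-test on the differences, two-sided).
t = d̄/(s_d/√n) = -0.3265/(3.022/√16) = -0.432
df = n − 1 = 15
Two-sided p-value ≈ 0.672
Since p ≈ 0.672 > α = 0.025, fail to reject H0; the data do not provide sufficient evidence against H0.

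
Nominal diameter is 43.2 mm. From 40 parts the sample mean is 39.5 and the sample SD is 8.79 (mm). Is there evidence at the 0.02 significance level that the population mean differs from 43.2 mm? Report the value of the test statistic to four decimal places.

-2.6622

H0: μ = 43.2; H1: μ ≠ 43.2 (one-sample t-test, two-sided).
t = (x̄ − μ₀)/(s/√n) = (39.5 − 43.2)/(8.79/√40) = -2.6622
df = n − 1 = 39
Two-sided p-value ≈ 0.0112
Since p ≈ 0.0112 < α = 0.02, reject H0; the evidence is statistically significant.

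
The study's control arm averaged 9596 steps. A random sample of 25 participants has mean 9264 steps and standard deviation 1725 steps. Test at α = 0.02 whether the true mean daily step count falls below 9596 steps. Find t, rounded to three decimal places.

H0: μ = 9596; H1: μ < 9596 (one-sample t-test, left-tailed).
t = (x̄ − μ₀)/(s/√n) = (9264 − 9596)/(1725/√25) = -0.962
df = n − 1 = 24
p-value = P(T ≤ -0.962) ≈ 0.1727
Since p ≈ 0.1727 > α = 0.02, fail to reject H0; the evidence is not statistically significant.

-0.962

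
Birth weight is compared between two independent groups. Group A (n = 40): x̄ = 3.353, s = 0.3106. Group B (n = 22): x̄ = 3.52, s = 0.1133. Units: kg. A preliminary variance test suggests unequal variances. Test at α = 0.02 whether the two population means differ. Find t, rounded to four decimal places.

Let group 1 = group A, group 2 = group B. H0: μ_1 = μ_2; H1: μ_1 ≠ μ_2 (Welch's two-sample t-test, two-sided).
t = (x̄_1 − x̄_2)/√(s_1²/n_1 + s_2²/n_2) = (3.353 − 3.52)/√(0.3106²/40 + 0.1133²/22) = -3.0514
Welch–Satterthwaite df ≈ 54.26
Two-sided p-value ≈ 0.004
Since p ≈ 0.004 < α = 0.02, reject H0; the data support H1.

-3.0514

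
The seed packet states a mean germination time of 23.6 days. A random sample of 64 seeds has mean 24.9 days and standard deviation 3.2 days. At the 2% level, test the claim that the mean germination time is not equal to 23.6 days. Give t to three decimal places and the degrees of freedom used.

H0: μ = 23.6; H1: μ ≠ 23.6 (one-sample t-test, two-sided).
t = (x̄ − μ₀)/(s/√n) = (24.9 − 23.6)/(3.2/√64) = 3.250
df = n − 1 = 63
Two-sided p-value ≈ 0.0019
Since p ≈ 0.0019 < α = 0.02, reject H0; the data support H1.

t = 3.250, df = 63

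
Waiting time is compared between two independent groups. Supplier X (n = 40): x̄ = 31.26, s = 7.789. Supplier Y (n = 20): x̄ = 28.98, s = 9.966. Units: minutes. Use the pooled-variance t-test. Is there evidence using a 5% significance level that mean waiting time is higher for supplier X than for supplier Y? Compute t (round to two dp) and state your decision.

t = 0.97; fail to reject H0

Let group 1 = supplier X, group 2 = supplier Y. H0: μ_1 = μ_2; H1: μ_1 > μ_2 (two-sample pooled-variance t-test, right-tailed).
s_p² = [(40−1)·7.789² + (20−1)·9.966²]/(40+20−2) = 73.3306
t = (31.26 − 28.98)/√[73.3306·(1/40 + 1/20)] = 0.97
df = n₁ + n₂ − 2 = 58
p-value = P(T ≥ 0.97) ≈ 0.1675
Since p ≈ 0.1675 > α = 0.05, fail to reject H0; the data do not provide sufficient evidence against H0.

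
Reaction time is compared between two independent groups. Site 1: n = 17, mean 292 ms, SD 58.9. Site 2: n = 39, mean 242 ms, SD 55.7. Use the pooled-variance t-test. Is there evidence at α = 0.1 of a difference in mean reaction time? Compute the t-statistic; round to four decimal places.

3.0360

Let group 1 = site 1, group 2 = site 2. H0: μ_1 = μ_2; H1: μ_1 ≠ μ_2 (two-sample pooled-variance t-test, two-sided).
s_p² = [(17−1)·58.9² + (39−1)·55.7²]/(17+39−2) = 3211.15
t = (292 − 242)/√[3211.15·(1/17 + 1/39)] = 3.0360
df = n₁ + n₂ − 2 = 54
Two-sided p-value ≈ 0.0037
Since p ≈ 0.0037 < α = 0.1, reject H0; the data support H1.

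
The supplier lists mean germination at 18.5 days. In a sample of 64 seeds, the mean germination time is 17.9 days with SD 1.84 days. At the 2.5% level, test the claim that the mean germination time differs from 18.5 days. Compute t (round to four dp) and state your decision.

H0: μ = 18.5; H1: μ ≠ 18.5 (one-sample t-test, two-sided).
t = (x̄ − μ₀)/(s/√n) = (17.9 − 18.5)/(1.84/√64) = -2.6087
df = n − 1 = 63
Two-sided p-value ≈ 0.011
Since p ≈ 0.011 < α = 0.025, reject H0; the data support H1.

t = -2.6087; reject H0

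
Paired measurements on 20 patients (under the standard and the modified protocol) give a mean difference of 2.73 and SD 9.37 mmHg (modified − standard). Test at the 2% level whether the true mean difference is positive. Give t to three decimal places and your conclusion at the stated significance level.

H0: μ_d = 0; H1: μ_d > 0 (paired t-test on the differences, right-tailed).
t = d̄/(s_d/√n) = 2.73/(9.37/√20) = 1.303
df = n − 1 = 19
p-value = P(T ≥ 1.303) ≈ 0.1041
Since p ≈ 0.1041 > α = 0.02, fail to reject H0; the evidence is not statistically significant.

t = 1.303; fail to reject H0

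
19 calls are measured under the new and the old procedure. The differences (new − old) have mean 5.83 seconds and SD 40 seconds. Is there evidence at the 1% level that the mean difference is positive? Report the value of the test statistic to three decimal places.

0.635

H0: μ_d = 0; H1: μ_d > 0 (paired t-test on the differences, right-tailed).
t = d̄/(s_d/√n) = 5.83/(40/√19) = 0.635
df = n − 1 = 18
p-value = P(T ≥ 0.635) ≈ 0.267
Since p ≈ 0.267 > α = 0.01, fail to reject H0; the evidence is not statistically significant.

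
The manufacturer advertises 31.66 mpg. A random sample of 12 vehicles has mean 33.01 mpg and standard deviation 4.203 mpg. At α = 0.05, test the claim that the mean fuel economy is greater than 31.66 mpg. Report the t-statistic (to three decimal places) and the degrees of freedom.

t = 1.113, df = 11

H0: μ = 31.66; H1: μ > 31.66 (one-sample t-test, right-tailed).
t = (x̄ − μ₀)/(s/√n) = (33.01 − 31.66)/(4.203/√12) = 1.113
df = n − 1 = 11
p-value = P(T ≥ 1.113) ≈ 0.145
Since p ≈ 0.145 > α = 0.05, fail to reject H0; the data do not provide sufficient evidence against H0.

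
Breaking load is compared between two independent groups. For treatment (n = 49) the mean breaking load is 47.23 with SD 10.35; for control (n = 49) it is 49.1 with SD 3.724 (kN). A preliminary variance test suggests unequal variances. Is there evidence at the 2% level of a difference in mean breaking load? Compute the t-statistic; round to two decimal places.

-1.19

Let group 1 = treatment, group 2 = control. H0: μ_1 = μ_2; H1: μ_1 ≠ μ_2 (Welch's two-sample t-test, two-sided).
t = (x̄_1 − x̄_2)/√(s_1²/n_1 + s_2²/n_2) = (47.23 − 49.1)/√(10.35²/49 + 3.724²/49) = -1.19
Welch–Satterthwaite df ≈ 60.22
Two-sided p-value ≈ 0.2387
Since p ≈ 0.2387 > α = 0.02, fail to reject H0; the evidence is not statistically significant.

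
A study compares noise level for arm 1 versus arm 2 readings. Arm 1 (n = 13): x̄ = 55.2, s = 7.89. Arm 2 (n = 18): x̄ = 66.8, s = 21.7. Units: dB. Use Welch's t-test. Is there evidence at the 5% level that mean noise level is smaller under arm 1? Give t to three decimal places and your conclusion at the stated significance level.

Let group 1 = arm 1, group 2 = arm 2. H0: μ_1 = μ_2; H1: μ_1 < μ_2 (Welch's two-sample t-test, left-tailed).
t = (x̄_1 − x̄_2)/√(s_1²/n_1 + s_2²/n_2) = (55.2 − 66.8)/√(7.89²/13 + 21.7²/18) = -2.085
Welch–Satterthwaite df ≈ 22.72
p-value = P(T ≤ -2.085) ≈ 0.0242
Since p ≈ 0.0242 < α = 0.05, reject H0; the data support H1.

t = -2.085; reject H0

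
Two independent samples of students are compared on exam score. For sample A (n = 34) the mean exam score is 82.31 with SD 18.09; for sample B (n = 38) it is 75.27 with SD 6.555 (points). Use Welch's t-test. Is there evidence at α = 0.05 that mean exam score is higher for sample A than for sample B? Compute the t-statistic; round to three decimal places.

Let group 1 = sample A, group 2 = sample B. H0: μ_1 = μ_2; H1: μ_1 > μ_2 (Welch's two-sample t-test, right-tailed).
t = (x̄_1 − x̄_2)/√(s_1²/n_1 + s_2²/n_2) = (82.31 − 75.27)/√(18.09²/34 + 6.555²/38) = 2.147
Welch–Satterthwaite df ≈ 40.71
p-value = P(T ≥ 2.147) ≈ 0.0189
Since p ≈ 0.0189 < α = 0.05, reject H0; the data support H1.

2.147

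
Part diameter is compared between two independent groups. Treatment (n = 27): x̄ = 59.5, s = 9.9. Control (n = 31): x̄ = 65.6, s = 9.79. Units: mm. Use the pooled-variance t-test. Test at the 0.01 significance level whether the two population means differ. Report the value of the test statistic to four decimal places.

Let group 1 = treatment, group 2 = control. H0: μ_1 = μ_2; H1: μ_1 ≠ μ_2 (two-sample pooled-variance t-test, two-sided).
s_p² = [(27−1)·9.9² + (31−1)·9.79²]/(27+31−2) = 96.8497
t = (59.5 − 65.6)/√[96.8497·(1/27 + 1/31)] = -2.3547
df = n₁ + n₂ − 2 = 56
Two-sided p-value ≈ 0.0221
Since p ≈ 0.0221 > α = 0.01, fail to reject H0; the data do not provide sufficient evidence against H0.

-2.3547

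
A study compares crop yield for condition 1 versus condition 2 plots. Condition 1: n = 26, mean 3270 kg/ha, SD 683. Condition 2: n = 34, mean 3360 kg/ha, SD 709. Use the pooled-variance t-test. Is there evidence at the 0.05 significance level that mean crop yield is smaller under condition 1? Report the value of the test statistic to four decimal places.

-0.4950

Let group 1 = condition 1, group 2 = condition 2. H0: μ_1 = μ_2; H1: μ_1 < μ_2 (two-sample pooled-variance t-test, left-tailed).
s_p² = [(26−1)·683² + (34−1)·709²]/(26+34−2) = 487081
t = (3270 − 3360)/√[487081·(1/26 + 1/34)] = -0.4950
df = n₁ + n₂ − 2 = 58
p-value = P(T ≤ -0.4950) ≈ 0.311
Since p ≈ 0.311 > α = 0.05, fail to reject H0; the evidence is not statistically significant.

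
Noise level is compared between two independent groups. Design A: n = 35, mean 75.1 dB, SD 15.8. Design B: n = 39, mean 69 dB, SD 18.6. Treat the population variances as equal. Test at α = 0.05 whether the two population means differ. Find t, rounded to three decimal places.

Let group 1 = design A, group 2 = design B. H0: μ_1 = μ_2; H1: μ_1 ≠ μ_2 (two-sample pooled-variance t-test, two-sided).
s_p² = [(35−1)·15.8² + (39−1)·18.6²]/(35+39−2) = 300.476
t = (75.1 − 69)/√[300.476·(1/35 + 1/39)] = 1.511
df = n₁ + n₂ − 2 = 72
Two-sided p-value ≈ 0.135
Since p ≈ 0.135 > α = 0.05, fail to reject H0; the data do not provide sufficient evidence against H0.

1.511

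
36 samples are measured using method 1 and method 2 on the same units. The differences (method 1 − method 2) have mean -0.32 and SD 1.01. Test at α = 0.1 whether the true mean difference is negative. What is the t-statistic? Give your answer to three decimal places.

-1.901

H0: μ_d = 0; H1: μ_d < 0 (paired t-test on the differences, left-tailed).
t = d̄/(s_d/√n) = -0.32/(1.01/√36) = -1.901
df = n − 1 = 35
p-value = P(T ≤ -1.901) ≈ 0.033
Since p ≈ 0.033 < α = 0.1, reject H0; the evidence is statistically significant.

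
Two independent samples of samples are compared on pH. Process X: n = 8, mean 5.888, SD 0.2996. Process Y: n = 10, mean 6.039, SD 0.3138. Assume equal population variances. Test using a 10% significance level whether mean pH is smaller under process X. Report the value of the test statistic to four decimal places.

-1.0347

Let group 1 = process X, group 2 = process Y. H0: μ_1 = μ_2; H1: μ_1 < μ_2 (two-sample pooled-variance t-test, left-tailed).
s_p² = [(8−1)·0.2996² + (10−1)·0.3138²]/(8+10−2) = 0.0946597
t = (5.888 − 6.039)/√[0.0946597·(1/8 + 1/10)] = -1.0347
df = n₁ + n₂ − 2 = 16
p-value = P(T ≤ -1.0347) ≈ 0.158
Since p ≈ 0.158 > α = 0.1, fail to reject H0; the data do not provide sufficient evidence against H0.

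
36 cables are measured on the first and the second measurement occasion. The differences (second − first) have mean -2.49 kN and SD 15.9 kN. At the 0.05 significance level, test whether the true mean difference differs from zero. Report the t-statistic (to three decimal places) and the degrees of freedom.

t = -0.940, df = 35

H0: μ_d = 0; H1: μ_d ≠ 0 (paired t-test on the differences, two-sided).
t = d̄/(s_d/√n) = -2.49/(15.9/√36) = -0.940
df = n − 1 = 35
Two-sided p-value ≈ 0.3539
Since p ≈ 0.3539 > α = 0.05, fail to reject H0; the evidence is not statistically significant.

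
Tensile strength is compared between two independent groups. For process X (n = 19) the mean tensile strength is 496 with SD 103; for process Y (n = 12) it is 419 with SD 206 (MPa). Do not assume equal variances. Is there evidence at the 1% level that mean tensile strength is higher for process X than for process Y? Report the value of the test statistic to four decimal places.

Let group 1 = process X, group 2 = process Y. H0: μ_1 = μ_2; H1: μ_1 > μ_2 (Welch's two-sample t-test, right-tailed).
t = (x̄_1 − x̄_2)/√(s_1²/n_1 + s_2²/n_2) = (496 − 419)/√(103²/19 + 206²/12) = 1.2033
Welch–Satterthwaite df ≈ 14.53
p-value = P(T ≥ 1.2033) ≈ 0.1240
Since p ≈ 0.1240 > α = 0.01, fail to reject H0; the data do not provide sufficient evidence against H0.

1.2033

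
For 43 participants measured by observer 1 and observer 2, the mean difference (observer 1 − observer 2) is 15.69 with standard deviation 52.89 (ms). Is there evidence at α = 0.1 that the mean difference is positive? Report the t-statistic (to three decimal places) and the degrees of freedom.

H0: μ_d = 0; H1: μ_d > 0 (paired t-test on the differences, right-tailed).
t = d̄/(s_d/√n) = 15.69/(52.89/√43) = 1.945
df = n − 1 = 42
p-value = P(T ≥ 1.945) ≈ 0.0292
Since p ≈ 0.0292 < α = 0.1, reject H0; the evidence is statistically significant.

t = 1.945, df = 42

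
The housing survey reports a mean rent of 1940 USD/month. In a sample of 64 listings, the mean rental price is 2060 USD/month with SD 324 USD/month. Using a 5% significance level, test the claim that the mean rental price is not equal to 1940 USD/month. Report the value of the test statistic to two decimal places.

2.96

H0: μ = 1940; H1: μ ≠ 1940 (one-sample t-test, two-sided).
t = (x̄ − μ₀)/(s/√n) = (2060 − 1940)/(324/√64) = 2.96
df = n − 1 = 63
Two-sided p-value ≈ 0.004
Since p ≈ 0.004 < α = 0.05, reject H0; the evidence is statistically significant.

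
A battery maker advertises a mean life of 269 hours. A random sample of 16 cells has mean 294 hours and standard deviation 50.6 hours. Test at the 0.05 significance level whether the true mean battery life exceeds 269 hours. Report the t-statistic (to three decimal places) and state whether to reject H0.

t = 1.976; reject H0

H0: μ = 269; H1: μ > 269 (one-sample t-test, right-tailed).
t = (x̄ − μ₀)/(s/√n) = (294 − 269)/(50.6/√16) = 1.976
df = n − 1 = 15
p-value = P(T ≥ 1.976) ≈ 0.033
Since p ≈ 0.033 < α = 0.05, reject H0; the evidence is statistically significant.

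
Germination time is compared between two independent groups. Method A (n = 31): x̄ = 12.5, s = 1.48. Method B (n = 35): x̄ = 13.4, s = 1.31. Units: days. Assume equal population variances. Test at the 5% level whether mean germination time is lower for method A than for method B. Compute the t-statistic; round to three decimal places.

Let group 1 = method A, group 2 = method B. H0: μ_1 = μ_2; H1: μ_1 < μ_2 (two-sample pooled-variance t-test, left-tailed).
s_p² = [(31−1)·1.48² + (35−1)·1.31²]/(31+35−2) = 1.93843
t = (12.5 − 13.4)/√[1.93843·(1/31 + 1/35)] = -2.621
df = n₁ + n₂ − 2 = 64
p-value = P(T ≤ -2.621) ≈ 0.0055
Since p ≈ 0.0055 < α = 0.05, reject H0; the data support H1.

-2.621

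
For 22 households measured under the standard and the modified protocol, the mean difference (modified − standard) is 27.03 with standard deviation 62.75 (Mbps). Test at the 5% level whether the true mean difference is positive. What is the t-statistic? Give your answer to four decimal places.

2.0204

H0: μ_d = 0; H1: μ_d > 0 (paired t-test on the differences, right-tailed).
t = d̄/(s_d/√n) = 27.03/(62.75/√22) = 2.0204
df = n − 1 = 21
p-value = P(T ≥ 2.0204) ≈ 0.028
Since p ≈ 0.028 < α = 0.05, reject H0; the data support H1.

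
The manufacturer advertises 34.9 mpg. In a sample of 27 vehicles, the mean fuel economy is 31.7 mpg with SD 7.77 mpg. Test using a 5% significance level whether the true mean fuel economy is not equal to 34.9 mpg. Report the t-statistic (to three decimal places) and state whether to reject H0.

t = -2.140; reject H0

H0: μ = 34.9; H1: μ ≠ 34.9 (one-sample t-test, two-sided).
t = (x̄ − μ₀)/(s/√n) = (31.7 − 34.9)/(7.77/√27) = -2.140
df = n − 1 = 26
Two-sided p-value ≈ 0.042
Since p ≈ 0.042 < α = 0.05, reject H0; the evidence is statistically significant.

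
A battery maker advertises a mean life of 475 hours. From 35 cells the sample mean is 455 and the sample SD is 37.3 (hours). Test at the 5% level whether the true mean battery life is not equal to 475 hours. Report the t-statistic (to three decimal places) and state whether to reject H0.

H0: μ = 475; H1: μ ≠ 475 (one-sample t-test, two-sided).
t = (x̄ − μ₀)/(s/√n) = (455 − 475)/(37.3/√35) = -3.172
df = n − 1 = 34
Two-sided p-value ≈ 0.0032
Since p ≈ 0.0032 < α = 0.05, reject H0; the evidence is statistically significant.

t = -3.172; reject H0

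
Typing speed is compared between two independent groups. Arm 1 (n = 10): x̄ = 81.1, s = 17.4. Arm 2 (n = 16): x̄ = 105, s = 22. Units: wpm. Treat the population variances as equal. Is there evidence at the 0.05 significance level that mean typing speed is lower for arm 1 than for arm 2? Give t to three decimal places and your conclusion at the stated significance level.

Let group 1 = arm 1, group 2 = arm 2. H0: μ_1 = μ_2; H1: μ_1 < μ_2 (two-sample pooled-variance t-test, left-tailed).
s_p² = [(10−1)·17.4² + (16−1)·22²]/(10+16−2) = 416.035
t = (81.1 − 105)/√[416.035·(1/10 + 1/16)] = -2.907
df = n₁ + n₂ − 2 = 24
p-value = P(T ≤ -2.907) ≈ 0.004
Since p ≈ 0.004 < α = 0.05, reject H0; the evidence is statistically significant.

t = -2.907; reject H0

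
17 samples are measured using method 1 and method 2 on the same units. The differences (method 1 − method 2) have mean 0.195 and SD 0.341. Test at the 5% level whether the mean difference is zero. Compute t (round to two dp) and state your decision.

H0: μ_d = 0; H1: μ_d ≠ 0 (paired t-test on the differences, two-sided).
t = d̄/(s_d/√n) = 0.195/(0.341/√17) = 2.36
df = n − 1 = 16
Two-sided p-value ≈ 0.031
Since p ≈ 0.031 < α = 0.05, reject H0; the data support H1.

t = 2.36; reject H0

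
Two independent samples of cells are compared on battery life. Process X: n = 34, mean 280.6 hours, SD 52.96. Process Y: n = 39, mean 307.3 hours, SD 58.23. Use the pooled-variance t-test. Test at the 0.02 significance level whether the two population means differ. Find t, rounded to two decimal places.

-2.04

Let group 1 = process X, group 2 = process Y. H0: μ_1 = μ_2; H1: μ_1 ≠ μ_2 (two-sample pooled-variance t-test, two-sided).
s_p² = [(34−1)·52.96² + (39−1)·58.23²]/(34+39−2) = 3118.38
t = (280.6 − 307.3)/√[3118.38·(1/34 + 1/39)] = -2.04
df = n₁ + n₂ − 2 = 71
Two-sided p-value ≈ 0.0453
Since p ≈ 0.0453 > α = 0.02, fail to reject H0; the evidence is not statistically significant.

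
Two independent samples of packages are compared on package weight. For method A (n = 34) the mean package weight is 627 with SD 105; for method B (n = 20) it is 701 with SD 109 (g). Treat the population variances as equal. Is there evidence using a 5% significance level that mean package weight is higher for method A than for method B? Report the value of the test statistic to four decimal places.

Let group 1 = method A, group 2 = method B. H0: μ_1 = μ_2; H1: μ_1 > μ_2 (two-sample pooled-variance t-test, right-tailed).
s_p² = [(34−1)·105² + (20−1)·109²]/(34+20−2) = 11337.8
t = (627 − 701)/√[11337.8·(1/34 + 1/20)] = -2.4662
df = n₁ + n₂ − 2 = 52
p-value = P(T ≥ -2.4662) ≈ 0.9915
Since p ≈ 0.9915 > α = 0.05, fail to reject H0; the evidence is not statistically significant.

-2.4662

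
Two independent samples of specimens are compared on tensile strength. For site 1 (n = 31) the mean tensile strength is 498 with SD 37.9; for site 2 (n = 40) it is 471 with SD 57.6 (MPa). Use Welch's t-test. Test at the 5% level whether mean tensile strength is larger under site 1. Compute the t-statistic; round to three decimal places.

Let group 1 = site 1, group 2 = site 2. H0: μ_1 = μ_2; H1: μ_1 > μ_2 (Welch's two-sample t-test, right-tailed).
t = (x̄_1 − x̄_2)/√(s_1²/n_1 + s_2²/n_2) = (498 − 471)/√(37.9²/31 + 57.6²/40) = 2.375
Welch–Satterthwaite df ≈ 67.40
p-value = P(T ≥ 2.375) ≈ 0.010
Since p ≈ 0.010 < α = 0.05, reject H0; the evidence is statistically significant.

2.375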